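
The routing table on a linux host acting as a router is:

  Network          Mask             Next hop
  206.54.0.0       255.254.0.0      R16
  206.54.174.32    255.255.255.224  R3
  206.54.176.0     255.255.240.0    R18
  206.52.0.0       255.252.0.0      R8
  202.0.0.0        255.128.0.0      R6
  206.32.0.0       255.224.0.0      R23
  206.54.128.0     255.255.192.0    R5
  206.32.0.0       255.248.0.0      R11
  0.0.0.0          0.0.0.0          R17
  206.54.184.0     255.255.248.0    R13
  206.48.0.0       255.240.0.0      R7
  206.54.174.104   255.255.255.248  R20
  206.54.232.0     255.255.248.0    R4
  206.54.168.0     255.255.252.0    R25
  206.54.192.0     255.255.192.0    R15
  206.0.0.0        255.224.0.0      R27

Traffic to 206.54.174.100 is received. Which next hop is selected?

Routes whose prefix contains 206.54.174.100:
  0.0.0.0/0 (default, matches everything) -> R17
  206.32.0.0/11 (206.32.0.0 - 206.63.255.255) -> R23
  206.48.0.0/12 (206.48.0.0 - 206.63.255.255) -> R7
  206.52.0.0/14 (206.52.0.0 - 206.55.255.255) -> R8
  206.54.0.0/15 (206.54.0.0 - 206.55.255.255) -> R16
  206.54.128.0/18 (206.54.128.0 - 206.54.191.255) -> R5
More-specific entries that do NOT match:
  206.54.174.104/29 (206.54.174.104 - 206.54.174.111) does not contain 206.54.174.100
  206.54.174.32/27 (206.54.174.32 - 206.54.174.63) does not contain 206.54.174.100
  206.54.168.0/22 (206.54.168.0 - 206.54.171.255) does not contain 206.54.174.100
  206.54.184.0/21 (206.54.184.0 - 206.54.191.255) does not contain 206.54.174.100
  206.54.232.0/21 (206.54.232.0 - 206.54.239.255) does not contain 206.54.174.100
  206.54.176.0/20 (206.54.176.0 - 206.54.191.255) does not contain 206.54.174.100
Longest matching prefix is /18 -> next hop R5.

R5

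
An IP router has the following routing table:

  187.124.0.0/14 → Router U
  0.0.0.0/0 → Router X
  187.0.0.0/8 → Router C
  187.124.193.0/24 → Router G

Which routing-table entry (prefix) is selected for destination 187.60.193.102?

Entries matching 187.60.193.102:
  0.0.0.0/0 (default, matches everything)
  187.0.0.0/8 (187.0.0.0 - 187.255.255.255)
Most specific is 187.0.0.0/8.

187.0.0.0/8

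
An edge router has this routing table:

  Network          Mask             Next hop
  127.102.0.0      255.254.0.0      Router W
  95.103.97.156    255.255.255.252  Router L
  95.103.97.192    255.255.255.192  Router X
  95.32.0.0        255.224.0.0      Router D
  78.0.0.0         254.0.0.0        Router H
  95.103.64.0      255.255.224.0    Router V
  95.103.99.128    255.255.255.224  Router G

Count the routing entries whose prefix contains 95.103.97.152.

0

No listed prefix contains 95.103.97.152.
Total matching entries: 0.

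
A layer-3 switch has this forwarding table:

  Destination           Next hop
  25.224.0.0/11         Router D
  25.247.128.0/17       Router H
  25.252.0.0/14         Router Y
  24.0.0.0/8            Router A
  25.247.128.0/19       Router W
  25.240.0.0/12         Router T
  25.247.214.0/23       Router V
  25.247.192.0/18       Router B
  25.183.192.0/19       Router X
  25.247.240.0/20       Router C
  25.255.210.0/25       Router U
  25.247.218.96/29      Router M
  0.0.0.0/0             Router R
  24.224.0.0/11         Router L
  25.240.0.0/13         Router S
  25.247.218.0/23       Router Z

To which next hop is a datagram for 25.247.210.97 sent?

Routes whose prefix contains 25.247.210.97:
  0.0.0.0/0 (default, matches everything) -> Router R
  25.224.0.0/11 (25.224.0.0 - 25.255.255.255) -> Router D
  25.240.0.0/12 (25.240.0.0 - 25.255.255.255) -> Router T
  25.240.0.0/13 (25.240.0.0 - 25.247.255.255) -> Router S
  25.247.128.0/17 (25.247.128.0 - 25.247.255.255) -> Router H
  25.247.192.0/18 (25.247.192.0 - 25.247.255.255) -> Router B
More-specific entries that do NOT match:
  25.247.218.96/29 (25.247.218.96 - 25.247.218.103) does not contain 25.247.210.97
  25.255.210.0/25 (25.255.210.0 - 25.255.210.127) does not contain 25.247.210.97
  25.247.214.0/23 (25.247.214.0 - 25.247.215.255) does not contain 25.247.210.97
  25.247.218.0/23 (25.247.218.0 - 25.247.219.255) does not contain 25.247.210.97
  25.247.240.0/20 (25.247.240.0 - 25.247.255.255) does not contain 25.247.210.97
  25.247.128.0/19 (25.247.128.0 - 25.247.159.255) does not contain 25.247.210.97
  25.183.192.0/19 (25.183.192.0 - 25.183.223.255) does not contain 25.247.210.97
Longest matching prefix is /18 -> next hop Router B.

Router B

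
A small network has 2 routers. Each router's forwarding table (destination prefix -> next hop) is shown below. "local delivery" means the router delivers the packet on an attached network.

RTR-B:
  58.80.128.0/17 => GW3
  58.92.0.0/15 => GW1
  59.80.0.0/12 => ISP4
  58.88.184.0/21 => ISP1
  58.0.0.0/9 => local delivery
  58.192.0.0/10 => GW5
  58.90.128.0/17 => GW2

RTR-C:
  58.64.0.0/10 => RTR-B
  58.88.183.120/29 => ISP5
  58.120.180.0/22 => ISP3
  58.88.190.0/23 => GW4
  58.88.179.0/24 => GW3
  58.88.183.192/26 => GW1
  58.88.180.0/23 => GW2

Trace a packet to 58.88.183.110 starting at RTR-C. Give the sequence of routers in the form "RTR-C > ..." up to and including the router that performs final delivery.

At RTR-C: longest match for 58.88.183.110 is 58.64.0.0/10 -> RTR-B
At RTR-B: longest match for 58.88.183.110 is 58.0.0.0/9 -> local delivery

RTR-C > RTR-B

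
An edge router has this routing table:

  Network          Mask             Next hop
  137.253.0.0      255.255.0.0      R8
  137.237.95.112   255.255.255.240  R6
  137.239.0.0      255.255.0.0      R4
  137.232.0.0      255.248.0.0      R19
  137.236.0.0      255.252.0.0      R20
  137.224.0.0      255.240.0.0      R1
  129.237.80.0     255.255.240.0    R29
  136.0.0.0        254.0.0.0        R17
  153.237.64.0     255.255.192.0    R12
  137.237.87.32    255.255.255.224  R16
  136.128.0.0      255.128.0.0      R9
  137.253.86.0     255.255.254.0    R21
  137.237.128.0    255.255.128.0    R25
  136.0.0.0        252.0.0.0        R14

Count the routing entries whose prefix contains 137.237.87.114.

5

Prefixes containing 137.237.87.114:
  136.0.0.0/6 (136.0.0.0 - 139.255.255.255)
  136.0.0.0/7 (136.0.0.0 - 137.255.255.255)
  137.224.0.0/12 (137.224.0.0 - 137.239.255.255)
  137.232.0.0/13 (137.232.0.0 - 137.239.255.255)
  137.236.0.0/14 (137.236.0.0 - 137.239.255.255)
Total matching entries: 5.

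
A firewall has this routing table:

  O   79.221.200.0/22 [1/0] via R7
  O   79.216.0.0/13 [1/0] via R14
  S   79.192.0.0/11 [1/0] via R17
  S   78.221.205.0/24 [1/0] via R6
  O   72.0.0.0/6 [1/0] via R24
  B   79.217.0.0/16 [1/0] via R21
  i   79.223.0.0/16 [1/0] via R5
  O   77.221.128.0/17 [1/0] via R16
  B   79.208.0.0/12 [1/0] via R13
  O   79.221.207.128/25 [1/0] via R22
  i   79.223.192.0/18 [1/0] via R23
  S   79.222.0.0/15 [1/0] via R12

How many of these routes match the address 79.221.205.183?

Prefixes containing 79.221.205.183:
  79.192.0.0/11 (79.192.0.0 - 79.223.255.255)
  79.208.0.0/12 (79.208.0.0 - 79.223.255.255)
  79.216.0.0/13 (79.216.0.0 - 79.223.255.255)
Total matching entries: 3.

3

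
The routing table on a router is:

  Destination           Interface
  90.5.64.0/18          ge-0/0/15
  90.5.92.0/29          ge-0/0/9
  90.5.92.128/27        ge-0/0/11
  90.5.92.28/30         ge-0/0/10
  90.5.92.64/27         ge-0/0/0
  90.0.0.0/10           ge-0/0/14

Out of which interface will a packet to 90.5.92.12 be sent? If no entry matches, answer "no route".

Routes whose prefix contains 90.5.92.12:
  90.0.0.0/10 (90.0.0.0 - 90.63.255.255) -> ge-0/0/14
  90.5.64.0/18 (90.5.64.0 - 90.5.127.255) -> ge-0/0/15
More-specific entries that do NOT match:
  90.5.92.28/30 (90.5.92.28 - 90.5.92.31) does not contain 90.5.92.12
  90.5.92.0/29 (90.5.92.0 - 90.5.92.7) does not contain 90.5.92.12
  90.5.92.128/27 (90.5.92.128 - 90.5.92.159) does not contain 90.5.92.12
  90.5.92.64/27 (90.5.92.64 - 90.5.92.95) does not contain 90.5.92.12
Longest matching prefix is /18 -> interface ge-0/0/15.

ge-0/0/15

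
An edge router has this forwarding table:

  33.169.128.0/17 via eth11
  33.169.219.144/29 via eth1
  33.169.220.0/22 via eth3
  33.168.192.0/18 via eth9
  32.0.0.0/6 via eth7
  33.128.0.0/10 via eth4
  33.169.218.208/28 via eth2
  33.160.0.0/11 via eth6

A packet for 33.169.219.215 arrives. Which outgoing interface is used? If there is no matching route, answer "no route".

Routes whose prefix contains 33.169.219.215:
  32.0.0.0/6 (32.0.0.0 - 35.255.255.255) -> eth7
  33.128.0.0/10 (33.128.0.0 - 33.191.255.255) -> eth4
  33.160.0.0/11 (33.160.0.0 - 33.191.255.255) -> eth6
  33.169.128.0/17 (33.169.128.0 - 33.169.255.255) -> eth11
More-specific entries that do NOT match:
  33.169.219.144/29 (33.169.219.144 - 33.169.219.151) does not contain 33.169.219.215
  33.169.218.208/28 (33.169.218.208 - 33.169.218.223) does not contain 33.169.219.215
  33.169.220.0/22 (33.169.220.0 - 33.169.223.255) does not contain 33.169.219.215
  33.168.192.0/18 (33.168.192.0 - 33.168.255.255) does not contain 33.169.219.215
Longest matching prefix is /17 -> interface eth11.

eth11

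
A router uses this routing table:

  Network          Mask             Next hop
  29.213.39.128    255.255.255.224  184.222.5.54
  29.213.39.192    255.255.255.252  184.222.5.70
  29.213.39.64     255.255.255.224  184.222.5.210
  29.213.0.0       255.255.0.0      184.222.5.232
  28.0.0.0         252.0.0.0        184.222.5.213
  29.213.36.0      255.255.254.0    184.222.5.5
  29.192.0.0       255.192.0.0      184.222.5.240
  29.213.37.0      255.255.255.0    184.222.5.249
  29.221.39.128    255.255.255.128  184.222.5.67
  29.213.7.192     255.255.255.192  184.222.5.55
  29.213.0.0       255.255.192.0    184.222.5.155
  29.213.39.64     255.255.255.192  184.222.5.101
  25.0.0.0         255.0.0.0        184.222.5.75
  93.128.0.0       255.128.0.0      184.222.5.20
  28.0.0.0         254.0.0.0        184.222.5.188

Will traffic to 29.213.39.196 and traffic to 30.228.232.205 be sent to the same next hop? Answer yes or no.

no

29.213.39.196: longest match 29.213.0.0/18 -> 184.222.5.155
30.228.232.205: longest match 28.0.0.0/6 -> 184.222.5.213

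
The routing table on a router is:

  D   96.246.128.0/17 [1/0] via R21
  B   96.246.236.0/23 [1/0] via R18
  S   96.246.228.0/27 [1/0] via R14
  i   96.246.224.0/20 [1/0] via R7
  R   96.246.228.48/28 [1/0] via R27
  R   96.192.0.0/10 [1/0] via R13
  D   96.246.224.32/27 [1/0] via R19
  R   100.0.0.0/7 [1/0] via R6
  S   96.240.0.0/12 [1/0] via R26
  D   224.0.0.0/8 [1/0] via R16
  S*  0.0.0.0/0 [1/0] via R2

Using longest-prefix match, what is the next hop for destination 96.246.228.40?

R7

Routes whose prefix contains 96.246.228.40:
  0.0.0.0/0 (default, matches everything) -> R2
  96.192.0.0/10 (96.192.0.0 - 96.255.255.255) -> R13
  96.240.0.0/12 (96.240.0.0 - 96.255.255.255) -> R26
  96.246.128.0/17 (96.246.128.0 - 96.246.255.255) -> R21
  96.246.224.0/20 (96.246.224.0 - 96.246.239.255) -> R7
More-specific entries that do NOT match:
  96.246.228.48/28 (96.246.228.48 - 96.246.228.63) does not contain 96.246.228.40
  96.246.228.0/27 (96.246.228.0 - 96.246.228.31) does not contain 96.246.228.40
  96.246.224.32/27 (96.246.224.32 - 96.246.224.63) does not contain 96.246.228.40
  96.246.236.0/23 (96.246.236.0 - 96.246.237.255) does not contain 96.246.228.40
Longest matching prefix is /20 -> next hop R7.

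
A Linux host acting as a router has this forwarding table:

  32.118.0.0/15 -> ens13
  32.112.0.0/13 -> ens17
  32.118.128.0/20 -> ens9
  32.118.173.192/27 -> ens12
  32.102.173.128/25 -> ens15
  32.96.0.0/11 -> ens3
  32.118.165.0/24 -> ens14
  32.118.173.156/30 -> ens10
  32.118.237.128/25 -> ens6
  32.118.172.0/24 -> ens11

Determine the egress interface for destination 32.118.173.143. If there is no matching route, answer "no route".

Routes whose prefix contains 32.118.173.143:
  32.96.0.0/11 (32.96.0.0 - 32.127.255.255) -> ens3
  32.112.0.0/13 (32.112.0.0 - 32.119.255.255) -> ens17
  32.118.0.0/15 (32.118.0.0 - 32.119.255.255) -> ens13
More-specific entries that do NOT match:
  32.118.173.156/30 (32.118.173.156 - 32.118.173.159) does not contain 32.118.173.143
  32.118.173.192/27 (32.118.173.192 - 32.118.173.223) does not contain 32.118.173.143
  32.102.173.128/25 (32.102.173.128 - 32.102.173.255) does not contain 32.118.173.143
  32.118.237.128/25 (32.118.237.128 - 32.118.237.255) does not contain 32.118.173.143
  32.118.165.0/24 (32.118.165.0 - 32.118.165.255) does not contain 32.118.173.143
  32.118.172.0/24 (32.118.172.0 - 32.118.172.255) does not contain 32.118.173.143
  32.118.128.0/20 (32.118.128.0 - 32.118.143.255) does not contain 32.118.173.143
Longest matching prefix is /15 -> interface ens13.

ens13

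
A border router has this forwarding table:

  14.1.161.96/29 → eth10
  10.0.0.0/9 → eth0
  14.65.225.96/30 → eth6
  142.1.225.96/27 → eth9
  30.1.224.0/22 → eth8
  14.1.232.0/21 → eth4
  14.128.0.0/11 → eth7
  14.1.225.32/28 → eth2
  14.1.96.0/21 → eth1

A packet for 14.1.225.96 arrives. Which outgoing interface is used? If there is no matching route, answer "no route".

no route

No entry's prefix contains 14.1.225.96; there is no default route.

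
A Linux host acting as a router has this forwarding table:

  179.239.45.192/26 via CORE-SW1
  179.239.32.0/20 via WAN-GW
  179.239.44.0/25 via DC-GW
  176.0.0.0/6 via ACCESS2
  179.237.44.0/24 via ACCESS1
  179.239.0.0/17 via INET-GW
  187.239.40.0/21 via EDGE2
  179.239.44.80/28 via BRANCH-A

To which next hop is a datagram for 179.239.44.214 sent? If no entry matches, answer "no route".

Routes whose prefix contains 179.239.44.214:
  176.0.0.0/6 (176.0.0.0 - 179.255.255.255) -> ACCESS2
  179.239.0.0/17 (179.239.0.0 - 179.239.127.255) -> INET-GW
  179.239.32.0/20 (179.239.32.0 - 179.239.47.255) -> WAN-GW
More-specific entries that do NOT match:
  179.239.44.80/28 (179.239.44.80 - 179.239.44.95) does not contain 179.239.44.214
  179.239.45.192/26 (179.239.45.192 - 179.239.45.255) does not contain 179.239.44.214
  179.239.44.0/25 (179.239.44.0 - 179.239.44.127) does not contain 179.239.44.214
  179.237.44.0/24 (179.237.44.0 - 179.237.44.255) does not contain 179.239.44.214
  187.239.40.0/21 (187.239.40.0 - 187.239.47.255) does not contain 179.239.44.214
Longest matching prefix is /20 -> next hop WAN-GW.

WAN-GW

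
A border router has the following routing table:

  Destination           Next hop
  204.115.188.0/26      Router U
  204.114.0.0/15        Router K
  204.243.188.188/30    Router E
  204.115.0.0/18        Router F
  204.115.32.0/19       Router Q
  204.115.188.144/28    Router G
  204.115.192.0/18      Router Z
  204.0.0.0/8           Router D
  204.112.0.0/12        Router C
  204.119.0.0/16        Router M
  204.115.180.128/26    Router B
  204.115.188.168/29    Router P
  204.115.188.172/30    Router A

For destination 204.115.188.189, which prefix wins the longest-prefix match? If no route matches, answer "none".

Entries matching 204.115.188.189:
  204.0.0.0/8 (204.0.0.0 - 204.255.255.255)
  204.112.0.0/12 (204.112.0.0 - 204.127.255.255)
  204.114.0.0/15 (204.114.0.0 - 204.115.255.255)
Most specific is 204.114.0.0/15.

204.114.0.0/15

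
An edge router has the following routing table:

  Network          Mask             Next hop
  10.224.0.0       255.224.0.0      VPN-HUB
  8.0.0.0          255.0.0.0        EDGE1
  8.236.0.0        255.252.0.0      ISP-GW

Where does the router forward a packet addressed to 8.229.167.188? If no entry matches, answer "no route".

Routes whose prefix contains 8.229.167.188:
  8.0.0.0/8 (8.0.0.0 - 8.255.255.255) -> EDGE1
More-specific entries that do NOT match:
  8.236.0.0/14 (8.236.0.0 - 8.239.255.255) does not contain 8.229.167.188
  10.224.0.0/11 (10.224.0.0 - 10.255.255.255) does not contain 8.229.167.188
Longest matching prefix is /8 -> next hop EDGE1.

EDGE1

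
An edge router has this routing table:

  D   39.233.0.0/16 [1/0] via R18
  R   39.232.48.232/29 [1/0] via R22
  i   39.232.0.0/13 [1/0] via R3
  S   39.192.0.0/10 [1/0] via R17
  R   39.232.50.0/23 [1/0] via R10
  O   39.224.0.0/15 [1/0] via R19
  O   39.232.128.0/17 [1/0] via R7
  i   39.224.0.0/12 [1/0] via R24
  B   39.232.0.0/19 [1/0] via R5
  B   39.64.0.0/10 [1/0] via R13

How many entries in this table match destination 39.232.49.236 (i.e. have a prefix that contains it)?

3

Prefixes containing 39.232.49.236:
  39.192.0.0/10 (39.192.0.0 - 39.255.255.255)
  39.224.0.0/12 (39.224.0.0 - 39.239.255.255)
  39.232.0.0/13 (39.232.0.0 - 39.239.255.255)
Total matching entries: 3.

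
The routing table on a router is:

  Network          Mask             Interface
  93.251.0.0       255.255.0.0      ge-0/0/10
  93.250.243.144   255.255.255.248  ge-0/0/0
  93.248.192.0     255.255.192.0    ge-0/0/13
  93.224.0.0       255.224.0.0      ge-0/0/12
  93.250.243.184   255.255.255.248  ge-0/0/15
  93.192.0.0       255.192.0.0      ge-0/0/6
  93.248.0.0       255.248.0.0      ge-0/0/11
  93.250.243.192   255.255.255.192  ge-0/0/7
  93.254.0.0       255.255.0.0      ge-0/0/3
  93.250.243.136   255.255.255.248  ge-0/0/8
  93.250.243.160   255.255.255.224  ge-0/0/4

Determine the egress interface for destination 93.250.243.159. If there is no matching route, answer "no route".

ge-0/0/11

Routes whose prefix contains 93.250.243.159:
  93.192.0.0/10 (93.192.0.0 - 93.255.255.255) -> ge-0/0/6
  93.224.0.0/11 (93.224.0.0 - 93.255.255.255) -> ge-0/0/12
  93.248.0.0/13 (93.248.0.0 - 93.255.255.255) -> ge-0/0/11
More-specific entries that do NOT match:
  93.250.243.144/29 (93.250.243.144 - 93.250.243.151) does not contain 93.250.243.159
  93.250.243.184/29 (93.250.243.184 - 93.250.243.191) does not contain 93.250.243.159
  93.250.243.136/29 (93.250.243.136 - 93.250.243.143) does not contain 93.250.243.159
  93.250.243.160/27 (93.250.243.160 - 93.250.243.191) does not contain 93.250.243.159
  93.250.243.192/26 (93.250.243.192 - 93.250.243.255) does not contain 93.250.243.159
  93.248.192.0/18 (93.248.192.0 - 93.248.255.255) does not contain 93.250.243.159
  93.251.0.0/16 (93.251.0.0 - 93.251.255.255) does not contain 93.250.243.159
  93.254.0.0/16 (93.254.0.0 - 93.254.255.255) does not contain 93.250.243.159
Longest matching prefix is /13 -> interface ge-0/0/11.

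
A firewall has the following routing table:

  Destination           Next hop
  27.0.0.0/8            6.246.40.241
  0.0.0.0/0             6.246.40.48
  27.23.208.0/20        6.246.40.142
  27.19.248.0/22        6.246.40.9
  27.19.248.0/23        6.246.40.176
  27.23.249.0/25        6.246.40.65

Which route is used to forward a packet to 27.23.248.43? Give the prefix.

Entries matching 27.23.248.43:
  0.0.0.0/0 (default, matches everything)
  27.0.0.0/8 (27.0.0.0 - 27.255.255.255)
Most specific is 27.0.0.0/8.

27.0.0.0/8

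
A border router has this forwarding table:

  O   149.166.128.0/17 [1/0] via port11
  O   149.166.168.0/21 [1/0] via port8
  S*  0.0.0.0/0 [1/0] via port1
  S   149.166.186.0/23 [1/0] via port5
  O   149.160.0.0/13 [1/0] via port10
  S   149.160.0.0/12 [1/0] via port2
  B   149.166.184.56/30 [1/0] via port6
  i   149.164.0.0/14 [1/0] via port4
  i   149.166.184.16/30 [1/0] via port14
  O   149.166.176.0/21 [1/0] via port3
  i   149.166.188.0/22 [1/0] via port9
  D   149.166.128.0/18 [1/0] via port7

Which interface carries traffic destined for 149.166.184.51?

port7

Routes whose prefix contains 149.166.184.51:
  0.0.0.0/0 (default, matches everything) -> port1
  149.160.0.0/12 (149.160.0.0 - 149.175.255.255) -> port2
  149.160.0.0/13 (149.160.0.0 - 149.167.255.255) -> port10
  149.164.0.0/14 (149.164.0.0 - 149.167.255.255) -> port4
  149.166.128.0/17 (149.166.128.0 - 149.166.255.255) -> port11
  149.166.128.0/18 (149.166.128.0 - 149.166.191.255) -> port7
More-specific entries that do NOT match:
  149.166.184.56/30 (149.166.184.56 - 149.166.184.59) does not contain 149.166.184.51
  149.166.184.16/30 (149.166.184.16 - 149.166.184.19) does not contain 149.166.184.51
  149.166.186.0/23 (149.166.186.0 - 149.166.187.255) does not contain 149.166.184.51
  149.166.188.0/22 (149.166.188.0 - 149.166.191.255) does not contain 149.166.184.51
  149.166.168.0/21 (149.166.168.0 - 149.166.175.255) does not contain 149.166.184.51
  149.166.176.0/21 (149.166.176.0 - 149.166.183.255) does not contain 149.166.184.51
Longest matching prefix is /18 -> interface port7.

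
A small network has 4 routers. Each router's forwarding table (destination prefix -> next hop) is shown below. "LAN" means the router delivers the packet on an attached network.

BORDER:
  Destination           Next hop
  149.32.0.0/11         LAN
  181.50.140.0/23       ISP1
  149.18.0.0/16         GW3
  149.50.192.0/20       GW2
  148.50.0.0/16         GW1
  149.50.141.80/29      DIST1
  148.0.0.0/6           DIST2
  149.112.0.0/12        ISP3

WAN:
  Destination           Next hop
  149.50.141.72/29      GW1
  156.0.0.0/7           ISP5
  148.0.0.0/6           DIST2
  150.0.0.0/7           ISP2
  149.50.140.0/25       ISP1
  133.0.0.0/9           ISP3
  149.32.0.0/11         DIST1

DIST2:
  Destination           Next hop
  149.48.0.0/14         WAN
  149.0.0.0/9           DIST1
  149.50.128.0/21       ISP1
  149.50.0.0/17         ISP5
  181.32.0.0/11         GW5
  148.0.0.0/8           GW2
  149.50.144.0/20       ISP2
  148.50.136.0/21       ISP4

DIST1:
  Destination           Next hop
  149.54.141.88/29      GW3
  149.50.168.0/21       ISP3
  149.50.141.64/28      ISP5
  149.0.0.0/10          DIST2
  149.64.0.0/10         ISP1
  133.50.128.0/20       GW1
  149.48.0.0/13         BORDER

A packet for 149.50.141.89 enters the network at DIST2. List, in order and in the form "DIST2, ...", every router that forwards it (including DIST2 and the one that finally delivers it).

DIST2, WAN, DIST1, BORDER

At DIST2: longest match for 149.50.141.89 is 149.48.0.0/14 -> WAN
At WAN: longest match for 149.50.141.89 is 149.32.0.0/11 -> DIST1
At DIST1: longest match for 149.50.141.89 is 149.48.0.0/13 -> BORDER
At BORDER: longest match for 149.50.141.89 is 149.32.0.0/11 -> LAN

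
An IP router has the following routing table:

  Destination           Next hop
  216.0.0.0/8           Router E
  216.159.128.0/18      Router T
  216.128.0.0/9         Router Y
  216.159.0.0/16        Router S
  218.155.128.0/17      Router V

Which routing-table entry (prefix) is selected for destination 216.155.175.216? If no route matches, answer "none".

Entries matching 216.155.175.216:
  216.0.0.0/8 (216.0.0.0 - 216.255.255.255)
  216.128.0.0/9 (216.128.0.0 - 216.255.255.255)
Most specific is 216.128.0.0/9.

216.128.0.0/9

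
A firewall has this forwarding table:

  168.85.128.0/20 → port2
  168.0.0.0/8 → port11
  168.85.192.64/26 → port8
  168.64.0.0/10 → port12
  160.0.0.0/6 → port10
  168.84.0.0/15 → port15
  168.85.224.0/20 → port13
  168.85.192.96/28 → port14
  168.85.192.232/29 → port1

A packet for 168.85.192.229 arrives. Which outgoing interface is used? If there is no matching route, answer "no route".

Routes whose prefix contains 168.85.192.229:
  168.0.0.0/8 (168.0.0.0 - 168.255.255.255) -> port11
  168.64.0.0/10 (168.64.0.0 - 168.127.255.255) -> port12
  168.84.0.0/15 (168.84.0.0 - 168.85.255.255) -> port15
More-specific entries that do NOT match:
  168.85.192.232/29 (168.85.192.232 - 168.85.192.239) does not contain 168.85.192.229
  168.85.192.96/28 (168.85.192.96 - 168.85.192.111) does not contain 168.85.192.229
  168.85.192.64/26 (168.85.192.64 - 168.85.192.127) does not contain 168.85.192.229
  168.85.128.0/20 (168.85.128.0 - 168.85.143.255) does not contain 168.85.192.229
  168.85.224.0/20 (168.85.224.0 - 168.85.239.255) does not contain 168.85.192.229
Longest matching prefix is /15 -> interface port15.

port15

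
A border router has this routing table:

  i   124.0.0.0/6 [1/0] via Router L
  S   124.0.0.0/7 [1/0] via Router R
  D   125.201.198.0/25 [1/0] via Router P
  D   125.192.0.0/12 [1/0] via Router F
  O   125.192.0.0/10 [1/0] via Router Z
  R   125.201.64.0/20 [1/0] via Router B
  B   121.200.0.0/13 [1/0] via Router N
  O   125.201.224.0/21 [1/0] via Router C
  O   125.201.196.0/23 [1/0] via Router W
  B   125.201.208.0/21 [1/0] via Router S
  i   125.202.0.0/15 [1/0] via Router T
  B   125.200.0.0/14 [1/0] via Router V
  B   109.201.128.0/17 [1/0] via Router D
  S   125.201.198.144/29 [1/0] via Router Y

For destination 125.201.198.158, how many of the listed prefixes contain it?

Prefixes containing 125.201.198.158:
  124.0.0.0/6 (124.0.0.0 - 127.255.255.255)
  124.0.0.0/7 (124.0.0.0 - 125.255.255.255)
  125.192.0.0/10 (125.192.0.0 - 125.255.255.255)
  125.192.0.0/12 (125.192.0.0 - 125.207.255.255)
  125.200.0.0/14 (125.200.0.0 - 125.203.255.255)
Total matching entries: 5.

5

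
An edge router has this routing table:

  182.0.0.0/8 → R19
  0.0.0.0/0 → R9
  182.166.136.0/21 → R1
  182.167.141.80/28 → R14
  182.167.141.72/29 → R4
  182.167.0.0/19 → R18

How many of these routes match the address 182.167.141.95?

Prefixes containing 182.167.141.95:
  0.0.0.0/0 (default, matches everything)
  182.0.0.0/8 (182.0.0.0 - 182.255.255.255)
  182.167.141.80/28 (182.167.141.80 - 182.167.141.95)
Total matching entries: 3.

3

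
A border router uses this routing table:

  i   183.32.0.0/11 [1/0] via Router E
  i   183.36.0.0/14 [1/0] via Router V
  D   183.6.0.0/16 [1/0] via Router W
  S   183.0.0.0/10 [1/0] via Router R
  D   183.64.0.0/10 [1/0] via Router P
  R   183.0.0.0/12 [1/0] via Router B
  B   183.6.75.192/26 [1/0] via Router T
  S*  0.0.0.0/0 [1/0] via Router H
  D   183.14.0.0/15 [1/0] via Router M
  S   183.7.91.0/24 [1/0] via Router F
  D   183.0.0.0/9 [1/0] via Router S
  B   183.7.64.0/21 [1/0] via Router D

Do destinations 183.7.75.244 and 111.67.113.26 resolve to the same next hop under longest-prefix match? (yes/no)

183.7.75.244: longest match 183.0.0.0/12 -> Router B
111.67.113.26: longest match 0.0.0.0/0 -> Router H

no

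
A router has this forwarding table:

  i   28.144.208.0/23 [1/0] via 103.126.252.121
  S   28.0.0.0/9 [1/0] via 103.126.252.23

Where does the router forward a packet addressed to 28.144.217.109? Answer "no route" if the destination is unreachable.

no route

No entry's prefix contains 28.144.217.109; there is no default route.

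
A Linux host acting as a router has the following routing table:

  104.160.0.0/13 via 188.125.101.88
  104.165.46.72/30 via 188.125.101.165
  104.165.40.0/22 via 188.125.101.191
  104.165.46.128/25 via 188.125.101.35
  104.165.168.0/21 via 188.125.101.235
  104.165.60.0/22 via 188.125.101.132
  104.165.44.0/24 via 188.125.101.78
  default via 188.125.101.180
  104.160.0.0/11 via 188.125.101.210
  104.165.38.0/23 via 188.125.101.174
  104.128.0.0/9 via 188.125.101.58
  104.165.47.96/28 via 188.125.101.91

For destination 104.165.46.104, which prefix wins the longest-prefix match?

Entries matching 104.165.46.104:
  0.0.0.0/0 (default, matches everything)
  104.128.0.0/9 (104.128.0.0 - 104.255.255.255)
  104.160.0.0/11 (104.160.0.0 - 104.191.255.255)
  104.160.0.0/13 (104.160.0.0 - 104.167.255.255)
Most specific is 104.160.0.0/13.

104.160.0.0/13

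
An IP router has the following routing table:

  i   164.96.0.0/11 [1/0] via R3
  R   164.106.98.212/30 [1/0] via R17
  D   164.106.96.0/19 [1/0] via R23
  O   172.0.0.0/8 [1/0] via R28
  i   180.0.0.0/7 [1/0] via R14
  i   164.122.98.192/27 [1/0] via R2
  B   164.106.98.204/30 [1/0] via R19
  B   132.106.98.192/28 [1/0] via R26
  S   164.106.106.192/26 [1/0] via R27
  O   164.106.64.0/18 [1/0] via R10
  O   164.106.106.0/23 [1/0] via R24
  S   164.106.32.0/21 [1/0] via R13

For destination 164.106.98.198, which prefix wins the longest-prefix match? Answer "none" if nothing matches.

Entries matching 164.106.98.198:
  164.96.0.0/11 (164.96.0.0 - 164.127.255.255)
  164.106.64.0/18 (164.106.64.0 - 164.106.127.255)
  164.106.96.0/19 (164.106.96.0 - 164.106.127.255)
Most specific is 164.106.96.0/19.

164.106.96.0/19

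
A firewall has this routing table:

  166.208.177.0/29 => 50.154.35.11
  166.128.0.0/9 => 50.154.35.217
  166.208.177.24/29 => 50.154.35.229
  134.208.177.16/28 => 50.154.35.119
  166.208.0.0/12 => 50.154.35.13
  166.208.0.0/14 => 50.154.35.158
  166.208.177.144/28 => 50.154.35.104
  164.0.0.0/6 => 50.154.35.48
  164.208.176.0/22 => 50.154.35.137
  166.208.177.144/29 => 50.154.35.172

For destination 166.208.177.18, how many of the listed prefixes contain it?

Prefixes containing 166.208.177.18:
  164.0.0.0/6 (164.0.0.0 - 167.255.255.255)
  166.128.0.0/9 (166.128.0.0 - 166.255.255.255)
  166.208.0.0/12 (166.208.0.0 - 166.223.255.255)
  166.208.0.0/14 (166.208.0.0 - 166.211.255.255)
Total matching entries: 4.

4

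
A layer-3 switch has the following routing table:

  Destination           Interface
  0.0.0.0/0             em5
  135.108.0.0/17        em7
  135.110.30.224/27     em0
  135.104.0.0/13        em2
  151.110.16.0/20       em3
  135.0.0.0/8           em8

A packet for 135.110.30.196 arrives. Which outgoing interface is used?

Routes whose prefix contains 135.110.30.196:
  0.0.0.0/0 (default, matches everything) -> em5
  135.0.0.0/8 (135.0.0.0 - 135.255.255.255) -> em8
  135.104.0.0/13 (135.104.0.0 - 135.111.255.255) -> em2
More-specific entries that do NOT match:
  135.110.30.224/27 (135.110.30.224 - 135.110.30.255) does not contain 135.110.30.196
  151.110.16.0/20 (151.110.16.0 - 151.110.31.255) does not contain 135.110.30.196
  135.108.0.0/17 (135.108.0.0 - 135.108.127.255) does not contain 135.110.30.196
Longest matching prefix is /13 -> interface em2.

em2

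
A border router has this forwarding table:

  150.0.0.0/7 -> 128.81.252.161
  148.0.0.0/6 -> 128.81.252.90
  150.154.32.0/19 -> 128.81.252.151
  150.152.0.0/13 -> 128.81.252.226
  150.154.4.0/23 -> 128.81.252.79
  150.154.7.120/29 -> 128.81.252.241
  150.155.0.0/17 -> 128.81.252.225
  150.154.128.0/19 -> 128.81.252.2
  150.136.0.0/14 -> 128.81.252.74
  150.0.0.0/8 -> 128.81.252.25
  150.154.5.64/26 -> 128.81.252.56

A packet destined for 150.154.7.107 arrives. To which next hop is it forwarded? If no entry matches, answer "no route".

128.81.252.226

Routes whose prefix contains 150.154.7.107:
  148.0.0.0/6 (148.0.0.0 - 151.255.255.255) -> 128.81.252.90
  150.0.0.0/7 (150.0.0.0 - 151.255.255.255) -> 128.81.252.161
  150.0.0.0/8 (150.0.0.0 - 150.255.255.255) -> 128.81.252.25
  150.152.0.0/13 (150.152.0.0 - 150.159.255.255) -> 128.81.252.226
More-specific entries that do NOT match:
  150.154.7.120/29 (150.154.7.120 - 150.154.7.127) does not contain 150.154.7.107
  150.154.5.64/26 (150.154.5.64 - 150.154.5.127) does not contain 150.154.7.107
  150.154.4.0/23 (150.154.4.0 - 150.154.5.255) does not contain 150.154.7.107
  150.154.32.0/19 (150.154.32.0 - 150.154.63.255) does not contain 150.154.7.107
  150.154.128.0/19 (150.154.128.0 - 150.154.159.255) does not contain 150.154.7.107
  150.155.0.0/17 (150.155.0.0 - 150.155.127.255) does not contain 150.154.7.107
  150.136.0.0/14 (150.136.0.0 - 150.139.255.255) does not contain 150.154.7.107
Longest matching prefix is /13 -> next hop 128.81.252.226.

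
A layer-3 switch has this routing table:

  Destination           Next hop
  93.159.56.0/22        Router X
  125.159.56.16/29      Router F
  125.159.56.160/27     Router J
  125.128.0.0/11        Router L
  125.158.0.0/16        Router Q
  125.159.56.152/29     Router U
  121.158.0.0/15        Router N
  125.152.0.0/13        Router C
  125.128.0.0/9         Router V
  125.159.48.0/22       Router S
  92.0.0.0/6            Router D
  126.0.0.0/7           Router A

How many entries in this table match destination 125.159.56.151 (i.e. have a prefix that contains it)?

Prefixes containing 125.159.56.151:
  125.128.0.0/9 (125.128.0.0 - 125.255.255.255)
  125.128.0.0/11 (125.128.0.0 - 125.159.255.255)
  125.152.0.0/13 (125.152.0.0 - 125.159.255.255)
Total matching entries: 3.

3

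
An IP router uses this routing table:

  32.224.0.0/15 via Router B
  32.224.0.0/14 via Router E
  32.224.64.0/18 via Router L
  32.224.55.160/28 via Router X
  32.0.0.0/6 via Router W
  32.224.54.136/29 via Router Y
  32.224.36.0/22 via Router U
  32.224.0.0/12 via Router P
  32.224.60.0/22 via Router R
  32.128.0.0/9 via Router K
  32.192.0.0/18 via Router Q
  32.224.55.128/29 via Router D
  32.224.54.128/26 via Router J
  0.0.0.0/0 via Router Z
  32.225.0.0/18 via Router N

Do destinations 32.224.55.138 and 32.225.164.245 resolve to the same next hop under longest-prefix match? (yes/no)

32.224.55.138: longest match 32.224.0.0/15 -> Router B
32.225.164.245: longest match 32.224.0.0/15 -> Router B

yes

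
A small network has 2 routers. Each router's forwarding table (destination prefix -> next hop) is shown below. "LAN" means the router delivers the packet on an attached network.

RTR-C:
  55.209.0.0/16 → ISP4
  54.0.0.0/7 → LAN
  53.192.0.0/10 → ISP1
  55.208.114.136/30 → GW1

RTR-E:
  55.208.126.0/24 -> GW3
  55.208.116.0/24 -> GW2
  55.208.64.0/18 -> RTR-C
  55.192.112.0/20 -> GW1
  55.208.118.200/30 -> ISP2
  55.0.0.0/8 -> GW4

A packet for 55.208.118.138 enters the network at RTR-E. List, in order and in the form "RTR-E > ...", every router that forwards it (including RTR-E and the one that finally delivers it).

At RTR-E: longest match for 55.208.118.138 is 55.208.64.0/18 -> RTR-C
At RTR-C: longest match for 55.208.118.138 is 54.0.0.0/7 -> LAN

RTR-E > RTR-C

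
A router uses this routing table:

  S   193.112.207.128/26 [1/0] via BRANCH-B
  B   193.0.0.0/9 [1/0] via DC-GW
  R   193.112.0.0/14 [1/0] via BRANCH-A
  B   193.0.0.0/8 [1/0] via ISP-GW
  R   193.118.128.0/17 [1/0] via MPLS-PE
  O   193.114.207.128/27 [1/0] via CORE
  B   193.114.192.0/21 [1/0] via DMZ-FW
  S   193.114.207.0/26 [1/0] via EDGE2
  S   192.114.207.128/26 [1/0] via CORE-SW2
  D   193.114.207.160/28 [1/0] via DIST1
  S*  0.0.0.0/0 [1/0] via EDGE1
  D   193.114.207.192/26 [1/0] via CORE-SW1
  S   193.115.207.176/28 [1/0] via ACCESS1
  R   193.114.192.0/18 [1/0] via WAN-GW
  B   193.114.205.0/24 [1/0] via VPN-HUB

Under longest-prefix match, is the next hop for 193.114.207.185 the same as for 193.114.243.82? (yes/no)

yes

193.114.207.185: longest match 193.114.192.0/18 -> WAN-GW
193.114.243.82: longest match 193.114.192.0/18 -> WAN-GW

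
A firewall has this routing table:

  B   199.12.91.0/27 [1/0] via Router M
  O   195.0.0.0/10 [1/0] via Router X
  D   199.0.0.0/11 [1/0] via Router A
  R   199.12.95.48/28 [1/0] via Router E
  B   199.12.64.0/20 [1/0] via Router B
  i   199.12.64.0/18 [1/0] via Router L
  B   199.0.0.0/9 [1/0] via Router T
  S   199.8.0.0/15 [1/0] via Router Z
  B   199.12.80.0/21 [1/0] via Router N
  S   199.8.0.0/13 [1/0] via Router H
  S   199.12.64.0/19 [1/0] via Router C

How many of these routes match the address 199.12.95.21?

5

Prefixes containing 199.12.95.21:
  199.0.0.0/9 (199.0.0.0 - 199.127.255.255)
  199.0.0.0/11 (199.0.0.0 - 199.31.255.255)
  199.8.0.0/13 (199.8.0.0 - 199.15.255.255)
  199.12.64.0/18 (199.12.64.0 - 199.12.127.255)
  199.12.64.0/19 (199.12.64.0 - 199.12.95.255)
Total matching entries: 5.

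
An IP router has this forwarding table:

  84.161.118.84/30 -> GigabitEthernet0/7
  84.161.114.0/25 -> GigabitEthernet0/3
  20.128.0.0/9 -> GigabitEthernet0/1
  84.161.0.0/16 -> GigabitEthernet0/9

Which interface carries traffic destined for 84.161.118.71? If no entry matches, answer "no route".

Routes whose prefix contains 84.161.118.71:
  84.161.0.0/16 (84.161.0.0 - 84.161.255.255) -> GigabitEthernet0/9
More-specific entries that do NOT match:
  84.161.118.84/30 (84.161.118.84 - 84.161.118.87) does not contain 84.161.118.71
  84.161.114.0/25 (84.161.114.0 - 84.161.114.127) does not contain 84.161.118.71
Longest matching prefix is /16 -> interface GigabitEthernet0/9.

GigabitEthernet0/9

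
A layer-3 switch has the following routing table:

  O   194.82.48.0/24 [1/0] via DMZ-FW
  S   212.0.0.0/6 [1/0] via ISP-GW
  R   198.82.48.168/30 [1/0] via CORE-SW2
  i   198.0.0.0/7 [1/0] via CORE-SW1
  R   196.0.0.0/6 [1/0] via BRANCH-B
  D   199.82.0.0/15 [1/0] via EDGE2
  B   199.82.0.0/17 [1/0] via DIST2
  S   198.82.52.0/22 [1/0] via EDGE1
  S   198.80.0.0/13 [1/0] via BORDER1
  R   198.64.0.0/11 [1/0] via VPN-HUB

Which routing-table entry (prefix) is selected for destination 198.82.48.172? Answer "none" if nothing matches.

Entries matching 198.82.48.172:
  196.0.0.0/6 (196.0.0.0 - 199.255.255.255)
  198.0.0.0/7 (198.0.0.0 - 199.255.255.255)
  198.64.0.0/11 (198.64.0.0 - 198.95.255.255)
  198.80.0.0/13 (198.80.0.0 - 198.87.255.255)
Most specific is 198.80.0.0/13.

198.80.0.0/13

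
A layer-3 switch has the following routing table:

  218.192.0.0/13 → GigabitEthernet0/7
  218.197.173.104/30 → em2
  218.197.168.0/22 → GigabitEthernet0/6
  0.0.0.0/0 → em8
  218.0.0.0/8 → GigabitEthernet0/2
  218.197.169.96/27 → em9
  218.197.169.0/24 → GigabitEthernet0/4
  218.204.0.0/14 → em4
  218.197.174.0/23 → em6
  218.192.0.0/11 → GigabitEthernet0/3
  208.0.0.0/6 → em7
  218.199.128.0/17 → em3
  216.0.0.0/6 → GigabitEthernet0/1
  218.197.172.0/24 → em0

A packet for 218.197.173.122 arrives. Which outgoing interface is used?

Routes whose prefix contains 218.197.173.122:
  0.0.0.0/0 (default, matches everything) -> em8
  216.0.0.0/6 (216.0.0.0 - 219.255.255.255) -> GigabitEthernet0/1
  218.0.0.0/8 (218.0.0.0 - 218.255.255.255) -> GigabitEthernet0/2
  218.192.0.0/11 (218.192.0.0 - 218.223.255.255) -> GigabitEthernet0/3
  218.192.0.0/13 (218.192.0.0 - 218.199.255.255) -> GigabitEthernet0/7
More-specific entries that do NOT match:
  218.197.173.104/30 (218.197.173.104 - 218.197.173.107) does not contain 218.197.173.122
  218.197.169.96/27 (218.197.169.96 - 218.197.169.127) does not contain 218.197.173.122
  218.197.169.0/24 (218.197.169.0 - 218.197.169.255) does not contain 218.197.173.122
  218.197.172.0/24 (218.197.172.0 - 218.197.172.255) does not contain 218.197.173.122
  218.197.174.0/23 (218.197.174.0 - 218.197.175.255) does not contain 218.197.173.122
  218.197.168.0/22 (218.197.168.0 - 218.197.171.255) does not contain 218.197.173.122
  218.199.128.0/17 (218.199.128.0 - 218.199.255.255) does not contain 218.197.173.122
  218.204.0.0/14 (218.204.0.0 - 218.207.255.255) does not contain 218.197.173.122
Longest matching prefix is /13 -> interface GigabitEthernet0/7.

GigabitEthernet0/7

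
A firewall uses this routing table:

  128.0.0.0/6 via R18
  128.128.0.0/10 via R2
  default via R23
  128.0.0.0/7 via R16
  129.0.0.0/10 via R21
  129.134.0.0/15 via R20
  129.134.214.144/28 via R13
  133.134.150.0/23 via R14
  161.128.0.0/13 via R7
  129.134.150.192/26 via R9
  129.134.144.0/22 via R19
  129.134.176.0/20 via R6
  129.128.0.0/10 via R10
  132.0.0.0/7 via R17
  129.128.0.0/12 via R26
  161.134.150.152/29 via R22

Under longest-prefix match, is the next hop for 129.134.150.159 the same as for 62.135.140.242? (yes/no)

no

129.134.150.159: longest match 129.134.0.0/15 -> R20
62.135.140.242: longest match 0.0.0.0/0 -> R23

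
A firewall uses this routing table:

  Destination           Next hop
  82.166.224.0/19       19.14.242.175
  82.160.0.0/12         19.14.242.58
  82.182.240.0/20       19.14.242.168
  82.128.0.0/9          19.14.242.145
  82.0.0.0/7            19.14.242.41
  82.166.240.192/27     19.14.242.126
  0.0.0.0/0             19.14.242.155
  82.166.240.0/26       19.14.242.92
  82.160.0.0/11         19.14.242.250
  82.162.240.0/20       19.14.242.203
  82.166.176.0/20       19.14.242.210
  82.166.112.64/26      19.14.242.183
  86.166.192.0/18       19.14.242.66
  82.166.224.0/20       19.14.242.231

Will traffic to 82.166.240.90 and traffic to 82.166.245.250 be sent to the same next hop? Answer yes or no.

82.166.240.90: longest match 82.166.224.0/19 -> 19.14.242.175
82.166.245.250: longest match 82.166.224.0/19 -> 19.14.242.175

yes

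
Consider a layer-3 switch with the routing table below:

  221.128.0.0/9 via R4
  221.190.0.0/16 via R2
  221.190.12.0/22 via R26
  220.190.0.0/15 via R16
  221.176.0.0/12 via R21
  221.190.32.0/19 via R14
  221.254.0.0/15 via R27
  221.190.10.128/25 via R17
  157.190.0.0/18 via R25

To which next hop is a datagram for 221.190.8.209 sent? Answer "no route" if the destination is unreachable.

R2

Routes whose prefix contains 221.190.8.209:
  221.128.0.0/9 (221.128.0.0 - 221.255.255.255) -> R4
  221.176.0.0/12 (221.176.0.0 - 221.191.255.255) -> R21
  221.190.0.0/16 (221.190.0.0 - 221.190.255.255) -> R2
More-specific entries that do NOT match:
  221.190.10.128/25 (221.190.10.128 - 221.190.10.255) does not contain 221.190.8.209
  221.190.12.0/22 (221.190.12.0 - 221.190.15.255) does not contain 221.190.8.209
  221.190.32.0/19 (221.190.32.0 - 221.190.63.255) does not contain 221.190.8.209
  157.190.0.0/18 (157.190.0.0 - 157.190.63.255) does not contain 221.190.8.209
Longest matching prefix is /16 -> next hop R2.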